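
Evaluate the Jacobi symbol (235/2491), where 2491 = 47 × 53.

0

Reciprocity: 235 ≡ 3 and 2491 ≡ 3 (mod 4), so (235/2491) = −(2491/235).
Reduce top mod 235: now compute (141/235).
Reciprocity: 141 ≡ 1 and 235 ≡ 3 (mod 4), so (141/235) = +(235/141).
Reduce top mod 141: now compute (94/141).
Pull out 2: since 141 ≡ 5 (mod 8), (2/141) = -1.
Reciprocity: 47 ≡ 3 and 141 ≡ 1 (mod 4), so (47/141) = +(141/47).
Reduce top mod 47: now compute (0/47).
Top reduces to 0: gcd > 1, so the symbol is 0.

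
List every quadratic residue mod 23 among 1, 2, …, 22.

1,2,3,4,6,8,9,12,13,16,18

Square k = 1,…,11 (k and 23−k give the same square):
1²=1, 2²=4, 3²=9, 4²=16, 5²≡2, 6²≡13, 7²≡3, 8²≡18, 9²≡12, 10²≡8, 11²≡6 (mod 23).
So the quadratic residues mod 23 are {1, 2, 3, 4, 6, 8, 9, 12, 13, 16, 18}.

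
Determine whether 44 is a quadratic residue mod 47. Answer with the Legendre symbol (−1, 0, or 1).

Pull out 2^2: since 47 ≡ 7 (mod 8), (2/47) = +1, so (2/47)^2 = +1.
Reciprocity: 11 ≡ 3 and 47 ≡ 3 (mod 4), so (11/47) = −(47/11).
Reduce top mod 11: now compute (3/11).
Reciprocity: 3 ≡ 3 and 11 ≡ 3 (mod 4), so (3/11) = −(11/3).
Reduce top mod 3: now compute (2/3).
Pull out 2: since 3 ≡ 3 (mod 8), (2/3) = -1.
Reached (1/3) = 1. Collecting the sign flips along the way, the symbol is -1.

-1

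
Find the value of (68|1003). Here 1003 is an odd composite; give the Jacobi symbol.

0

Pull out 2^2: since 1003 ≡ 3 (mod 8), (2/1003) = -1, so (2/1003)^2 = +1.
Reciprocity: 17 ≡ 1 and 1003 ≡ 3 (mod 4), so (17/1003) = +(1003/17).
Reduce top mod 17: now compute (0/17).
Top reduces to 0: gcd > 1, so the symbol is 0.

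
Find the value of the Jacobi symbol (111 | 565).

1

Reciprocity: 111 ≡ 3 and 565 ≡ 1 (mod 4), so (111/565) = +(565/111).
Reduce top mod 111: now compute (10/111).
Pull out 2: since 111 ≡ 7 (mod 8), (2/111) = +1.
Reciprocity: 5 ≡ 1 and 111 ≡ 3 (mod 4), so (5/111) = +(111/5).
Reduce top mod 5: now compute (1/5).
Reached (1/5) = 1. Collecting the sign flips along the way, the symbol is +1.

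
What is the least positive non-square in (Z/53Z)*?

(2/53) = −1, so 2 is the smallest positive non-residue mod 53.

2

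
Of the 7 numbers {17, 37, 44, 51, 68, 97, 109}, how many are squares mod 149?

3

(17/149) = +1 → QR.
(37/149) = +1 → QR.
(44/149) = -1 → non-residue.
(51/149) = -1 → non-residue.
(68/149) = +1 → QR.
(97/149) = -1 → non-residue.
(109/149) = -1 → non-residue.
Total quadratic residues among the 7: 3.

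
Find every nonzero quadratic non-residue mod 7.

3, 5, 6

Square k = 1,…,3 (k and 7−k give the same square):
1²=1, 2²=4, 3²≡2 (mod 7).
The residues are {1, 2, 4}; the non-residues are the remaining 3 nonzero classes.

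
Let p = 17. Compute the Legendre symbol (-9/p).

1

Euler's criterion: (-9/17) ≡ 8^8 (mod 17).
8^2 ≡ 13 (mod 17)
8^4 ≡ 16 (mod 17)
8^8 ≡ 1 (mod 17)
8^8 = 8^(8) ≡ 1 (mod 17).
Result is 1, so (-9/17) = 1.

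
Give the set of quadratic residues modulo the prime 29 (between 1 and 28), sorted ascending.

Square k = 1,…,14 (k and 29−k give the same square):
1²=1, 2²=4, 3²=9, 4²=16, 5²=25, 6²≡7, 7²≡20, 8²≡6, 9²≡23, 10²≡13, 11²≡5, 12²≡28, 13²≡24, 14²≡22 (mod 29).
So the quadratic residues mod 29 are {1, 4, 5, 6, 7, 9, 13, 16, 20, 22, 23, 24, 25, 28}.

1, 4, 5, 6, 7, 9, 13, 16, 20, 22, 23, 24, 25, 28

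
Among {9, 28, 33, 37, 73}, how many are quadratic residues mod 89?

(9/89) = +1 → QR.
(28/89) = -1 → non-residue.
(33/89) = -1 → non-residue.
(37/89) = -1 → non-residue.
(73/89) = +1 → QR.
Total quadratic residues among the 5: 2.

2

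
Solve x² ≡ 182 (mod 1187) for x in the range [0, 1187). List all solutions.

Since 1187 ≡ 3 (mod 4), a square root of 182 is 182^((1187+1)/4) = 182^297 mod 1187.
Repeated squaring: 182^2≡1075, 182^4≡674, 182^8≡842, 182^16≡325, 182^32≡1169, 182^64≡324, 182^128≡520, 182^256≡951 (mod 1187).
182^297 = 182^(256+32+8+1) ≡ 37 (mod 1187).
Check: 37² = 1369 ≡ 182 (mod 1187). The two roots are 37 and 1150.

37, 1150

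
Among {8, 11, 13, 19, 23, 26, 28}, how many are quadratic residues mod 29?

3

(8/29) = -1 → non-residue.
(11/29) = -1 → non-residue.
(13/29) = +1 → QR.
(19/29) = -1 → non-residue.
(23/29) = +1 → QR.
(26/29) = -1 → non-residue.
(28/29) = +1 → QR.
Total quadratic residues among the 7: 3.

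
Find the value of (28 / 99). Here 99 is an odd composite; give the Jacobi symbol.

-1

Pull out 2^2: since 99 ≡ 3 (mod 8), (2/99) = -1, so (2/99)^2 = +1.
Reciprocity: 7 ≡ 3 and 99 ≡ 3 (mod 4), so (7/99) = −(99/7).
Reduce top mod 7: now compute (1/7).
Reached (1/7) = 1. Collecting the sign flips along the way, the symbol is -1.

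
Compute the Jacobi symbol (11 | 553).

Reciprocity: 11 ≡ 3 and 553 ≡ 1 (mod 4), so (11/553) = +(553/11).
Reduce top mod 11: now compute (3/11).
Reciprocity: 3 ≡ 3 and 11 ≡ 3 (mod 4), so (3/11) = −(11/3).
Reduce top mod 3: now compute (2/3).
Pull out 2: since 3 ≡ 3 (mod 8), (2/3) = -1.
Reached (1/3) = 1. Collecting the sign flips along the way, the symbol is +1.

1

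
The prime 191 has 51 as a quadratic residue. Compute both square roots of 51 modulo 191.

Since 191 ≡ 3 (mod 4), a square root of 51 is 51^((191+1)/4) = 51^48 mod 191.
Repeated squaring: 51^2≡118, 51^4≡172, 51^8≡170, 51^16≡59, 51^32≡43 (mod 191).
51^48 = 51^(32+16) ≡ 54 (mod 191).
Check: 54² = 2916 ≡ 51 (mod 191). The two roots are 54 and 137.

54, 137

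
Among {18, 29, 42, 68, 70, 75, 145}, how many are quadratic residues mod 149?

(18/149) = -1 → non-residue.
(29/149) = +1 → QR.
(42/149) = +1 → QR.
(68/149) = +1 → QR.
(70/149) = -1 → non-residue.
(75/149) = -1 → non-residue.
(145/149) = +1 → QR.
Total quadratic residues among the 7: 4.

4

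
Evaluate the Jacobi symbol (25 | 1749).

1

Reciprocity: 25 ≡ 1 and 1749 ≡ 1 (mod 4), so (25/1749) = +(1749/25).
Reduce top mod 25: now compute (24/25).
Pull out 2^3: since 25 ≡ 1 (mod 8), (2/25) = +1, so (2/25)^3 = +1.
Reciprocity: 3 ≡ 3 and 25 ≡ 1 (mod 4), so (3/25) = +(25/3).
Reduce top mod 3: now compute (1/3).
Reached (1/3) = 1. Collecting the sign flips along the way, the symbol is +1.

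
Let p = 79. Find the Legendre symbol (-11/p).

-1

Euler's criterion: (-11/79) ≡ 68^39 (mod 79).
68^2 ≡ 42 (mod 79)
68^4 ≡ 26 (mod 79)
68^8 ≡ 44 (mod 79)
68^16 ≡ 40 (mod 79)
68^32 ≡ 20 (mod 79)
68^39 = 68^(32+4+2+1) ≡ 78 (mod 79).
Result is 78 ≡ −1, so (-11/79) = −1.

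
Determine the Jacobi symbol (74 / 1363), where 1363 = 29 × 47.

1

Pull out 2: since 1363 ≡ 3 (mod 8), (2/1363) = -1.
Reciprocity: 37 ≡ 1 and 1363 ≡ 3 (mod 4), so (37/1363) = +(1363/37).
Reduce top mod 37: now compute (31/37).
Reciprocity: 31 ≡ 3 and 37 ≡ 1 (mod 4), so (31/37) = +(37/31).
Reduce top mod 31: now compute (6/31).
Pull out 2: since 31 ≡ 7 (mod 8), (2/31) = +1.
Reciprocity: 3 ≡ 3 and 31 ≡ 3 (mod 4), so (3/31) = −(31/3).
Reduce top mod 3: now compute (1/3).
Reached (1/3) = 1. Collecting the sign flips along the way, the symbol is +1.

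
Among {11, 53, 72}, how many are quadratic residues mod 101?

(11/101) = -1 → non-residue.
(53/101) = -1 → non-residue.
(72/101) = -1 → non-residue.
Total quadratic residues among the 3: 0.

0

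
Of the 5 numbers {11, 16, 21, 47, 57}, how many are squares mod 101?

3

(11/101) = -1 → non-residue.
(16/101) = +1 → QR.
(21/101) = +1 → QR.
(47/101) = +1 → QR.
(57/101) = -1 → non-residue.
Total quadratic residues among the 5: 3.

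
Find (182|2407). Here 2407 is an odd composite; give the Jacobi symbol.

-1

Pull out 2: since 2407 ≡ 7 (mod 8), (2/2407) = +1.
Reciprocity: 91 ≡ 3 and 2407 ≡ 3 (mod 4), so (91/2407) = −(2407/91).
Reduce top mod 91: now compute (41/91).
Reciprocity: 41 ≡ 1 and 91 ≡ 3 (mod 4), so (41/91) = +(91/41).
Reduce top mod 41: now compute (9/41).
Reciprocity: 9 ≡ 1 and 41 ≡ 1 (mod 4), so (9/41) = +(41/9).
Reduce top mod 9: now compute (5/9).
Reciprocity: 5 ≡ 1 and 9 ≡ 1 (mod 4), so (5/9) = +(9/5).
Reduce top mod 5: now compute (4/5).
Pull out 2^2: since 5 ≡ 5 (mod 8), (2/5) = -1, so (2/5)^2 = +1.
Reached (1/5) = 1. Collecting the sign flips along the way, the symbol is -1.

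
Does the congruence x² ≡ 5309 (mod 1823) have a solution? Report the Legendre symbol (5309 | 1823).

First reduce: 5309 ≡ 1663 (mod 1823).
Reciprocity: 1663 ≡ 3 and 1823 ≡ 3 (mod 4), so (1663/1823) = −(1823/1663).
Reduce top mod 1663: now compute (160/1663).
Pull out 2^5: since 1663 ≡ 7 (mod 8), (2/1663) = +1, so (2/1663)^5 = +1.
Reciprocity: 5 ≡ 1 and 1663 ≡ 3 (mod 4), so (5/1663) = +(1663/5).
Reduce top mod 5: now compute (3/5).
Reciprocity: 3 ≡ 3 and 5 ≡ 1 (mod 4), so (3/5) = +(5/3).
Reduce top mod 3: now compute (2/3).
Pull out 2: since 3 ≡ 3 (mod 8), (2/3) = -1.
Reached (1/3) = 1. Collecting the sign flips along the way, the symbol is +1.

1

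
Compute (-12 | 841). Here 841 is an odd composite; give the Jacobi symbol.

1

First reduce: -12 ≡ 829 (mod 841).
Reciprocity: 829 ≡ 1 and 841 ≡ 1 (mod 4), so (829/841) = +(841/829).
Reduce top mod 829: now compute (12/829).
Pull out 2^2: since 829 ≡ 5 (mod 8), (2/829) = -1, so (2/829)^2 = +1.
Reciprocity: 3 ≡ 3 and 829 ≡ 1 (mod 4), so (3/829) = +(829/3).
Reduce top mod 3: now compute (1/3).
Reached (1/3) = 1. Collecting the sign flips along the way, the symbol is +1.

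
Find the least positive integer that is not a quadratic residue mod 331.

2

(2/331) = −1, so 2 is the smallest positive non-residue mod 331.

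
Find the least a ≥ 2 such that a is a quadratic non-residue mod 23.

5

(2/23) = +1, so 2 is a residue.
(3/23) = +1, so 3 is a residue.
(4/23) = +1, so 4 is a residue.
(5/23) = −1, so 5 is the smallest positive non-residue mod 23.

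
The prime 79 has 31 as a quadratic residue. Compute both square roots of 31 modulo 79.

30, 49

Since 79 ≡ 3 (mod 4), a square root of 31 is 31^((79+1)/4) = 31^20 mod 79.
Repeated squaring: 31^2≡13, 31^4≡11, 31^8≡42, 31^16≡26 (mod 79).
31^20 = 31^(16+4) ≡ 49 (mod 79).
Check: 49² = 2401 ≡ 31 (mod 79). The two roots are 30 and 49.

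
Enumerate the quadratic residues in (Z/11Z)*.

Square k = 1,…,5 (k and 11−k give the same square):
1²=1, 2²=4, 3²=9, 4²≡5, 5²≡3 (mod 11).
So the quadratic residues mod 11 are {1, 3, 4, 5, 9}.

1 3 4 5 9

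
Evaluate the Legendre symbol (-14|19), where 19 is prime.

1

First reduce: -14 ≡ 5 (mod 19).
Reciprocity: 5 ≡ 1 and 19 ≡ 3 (mod 4), so (5/19) = +(19/5).
Reduce top mod 5: now compute (4/5).
Pull out 2^2: since 5 ≡ 5 (mod 8), (2/5) = -1, so (2/5)^2 = +1.
Reached (1/5) = 1. Collecting the sign flips along the way, the symbol is +1.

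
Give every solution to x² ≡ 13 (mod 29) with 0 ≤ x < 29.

10, 19

29 ≡ 1 (mod 4), so we find a root by search.
Trying successive values, 10² = 100 ≡ 13 (mod 29). The other root is 29 − 10 = 19.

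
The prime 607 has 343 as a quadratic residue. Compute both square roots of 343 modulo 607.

153, 454

Since 607 ≡ 3 (mod 4), a square root of 343 is 343^((607+1)/4) = 343^152 mod 607.
Repeated squaring: 343^2≡498, 343^4≡348, 343^8≡311, 343^16≡208, 343^32≡167, 343^64≡574, 343^128≡482 (mod 607).
343^152 = 343^(128+16+8) ≡ 454 (mod 607).
Check: 454² = 206116 ≡ 343 (mod 607). The two roots are 153 and 454.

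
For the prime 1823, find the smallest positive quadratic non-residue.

(2/1823) = +1, so 2 is a residue.
(3/1823) = +1, so 3 is a residue.
(4/1823) = +1, so 4 is a residue.
(5/1823) = −1, so 5 is the smallest positive non-residue mod 1823.

5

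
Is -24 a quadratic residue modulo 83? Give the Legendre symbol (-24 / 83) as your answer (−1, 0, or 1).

First reduce: -24 ≡ 59 (mod 83).
Reciprocity: 59 ≡ 3 and 83 ≡ 3 (mod 4), so (59/83) = −(83/59).
Reduce top mod 59: now compute (24/59).
Pull out 2^3: since 59 ≡ 3 (mod 8), (2/59) = -1, so (2/59)^3 = -1.
Reciprocity: 3 ≡ 3 and 59 ≡ 3 (mod 4), so (3/59) = −(59/3).
Reduce top mod 3: now compute (2/3).
Pull out 2: since 3 ≡ 3 (mod 8), (2/3) = -1.
Reached (1/3) = 1. Collecting the sign flips along the way, the symbol is +1.

1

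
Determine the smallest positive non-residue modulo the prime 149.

(2/149) = −1, so 2 is the smallest positive non-residue mod 149.

2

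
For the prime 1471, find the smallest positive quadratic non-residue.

(2/1471) = +1, so 2 is a residue.
(3/1471) = −1, so 3 is the smallest positive non-residue mod 1471.

3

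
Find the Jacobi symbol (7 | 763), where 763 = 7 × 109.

0

Reciprocity: 7 ≡ 3 and 763 ≡ 3 (mod 4), so (7/763) = −(763/7).
Reduce top mod 7: now compute (0/7).
Top reduces to 0: gcd > 1, so the symbol is 0.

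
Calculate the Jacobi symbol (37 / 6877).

Reciprocity: 37 ≡ 1 and 6877 ≡ 1 (mod 4), so (37/6877) = +(6877/37).
Reduce top mod 37: now compute (32/37).
Pull out 2^5: since 37 ≡ 5 (mod 8), (2/37) = -1, so (2/37)^5 = -1.
Reached (1/37) = 1. Collecting the sign flips along the way, the symbol is -1.

-1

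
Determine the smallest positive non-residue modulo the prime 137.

(2/137) = +1, so 2 is a residue.
(3/137) = −1, so 3 is the smallest positive non-residue mod 137.

3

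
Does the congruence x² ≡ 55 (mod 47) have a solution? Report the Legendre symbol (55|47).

1

First reduce: 55 ≡ 8 (mod 47).
Pull out 2^3: since 47 ≡ 7 (mod 8), (2/47) = +1, so (2/47)^3 = +1.
Reached (1/47) = 1. Collecting the sign flips along the way, the symbol is +1.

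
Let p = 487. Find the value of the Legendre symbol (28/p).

-1

Euler's criterion: (28/487) ≡ 28^243 (mod 487).
28^2 ≡ 297 (mod 487)
28^4 ≡ 62 (mod 487)
28^8 ≡ 435 (mod 487)
28^16 ≡ 269 (mod 487)
28^32 ≡ 285 (mod 487)
28^64 ≡ 383 (mod 487)
28^128 ≡ 102 (mod 487)
28^243 = 28^(128+64+32+16+2+1) ≡ 486 (mod 487).
Result is 486 ≡ −1, so (28/487) = −1.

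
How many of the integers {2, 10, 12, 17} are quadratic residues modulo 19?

(2/19) = -1 → non-residue.
(10/19) = -1 → non-residue.
(12/19) = -1 → non-residue.
(17/19) = +1 → QR.
Total quadratic residues among the 4: 1.

1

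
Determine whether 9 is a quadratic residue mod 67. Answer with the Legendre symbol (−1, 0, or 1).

1

Reciprocity: 9 ≡ 1 and 67 ≡ 3 (mod 4), so (9/67) = +(67/9).
Reduce top mod 9: now compute (4/9).
Pull out 2^2: since 9 ≡ 1 (mod 8), (2/9) = +1, so (2/9)^2 = +1.
Reached (1/9) = 1. Collecting the sign flips along the way, the symbol is +1.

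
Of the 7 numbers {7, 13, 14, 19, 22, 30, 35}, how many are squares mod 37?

(7/37) = +1 → QR.
(13/37) = -1 → non-residue.
(14/37) = -1 → non-residue.
(19/37) = -1 → non-residue.
(22/37) = -1 → non-residue.
(30/37) = +1 → QR.
(35/37) = -1 → non-residue.
Total quadratic residues among the 7: 2.

2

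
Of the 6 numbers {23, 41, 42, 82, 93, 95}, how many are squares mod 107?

(23/107) = +1 → QR.
(41/107) = +1 → QR.
(42/107) = +1 → QR.
(82/107) = -1 → non-residue.
(93/107) = -1 → non-residue.
(95/107) = -1 → non-residue.
Total quadratic residues among the 6: 3.

3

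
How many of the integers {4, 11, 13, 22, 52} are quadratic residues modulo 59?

2

(4/59) = +1 → QR.
(11/59) = -1 → non-residue.
(13/59) = -1 → non-residue.
(22/59) = +1 → QR.
(52/59) = -1 → non-residue.
Total quadratic residues among the 5: 2.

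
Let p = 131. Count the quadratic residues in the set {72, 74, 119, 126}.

1

(72/131) = -1 → non-residue.
(74/131) = +1 → QR.
(119/131) = -1 → non-residue.
(126/131) = -1 → non-residue.
Total quadratic residues among the 4: 1.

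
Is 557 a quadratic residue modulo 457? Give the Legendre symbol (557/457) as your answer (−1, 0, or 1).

First reduce: 557 ≡ 100 (mod 457).
Pull out 2^2: since 457 ≡ 1 (mod 8), (2/457) = +1, so (2/457)^2 = +1.
Reciprocity: 25 ≡ 1 and 457 ≡ 1 (mod 4), so (25/457) = +(457/25).
Reduce top mod 25: now compute (7/25).
Reciprocity: 7 ≡ 3 and 25 ≡ 1 (mod 4), so (7/25) = +(25/7).
Reduce top mod 7: now compute (4/7).
Pull out 2^2: since 7 ≡ 7 (mod 8), (2/7) = +1, so (2/7)^2 = +1.
Reached (1/7) = 1. Collecting the sign flips along the way, the symbol is +1.

1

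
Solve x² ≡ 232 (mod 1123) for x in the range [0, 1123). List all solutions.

Since 1123 ≡ 3 (mod 4), a square root of 232 is 232^((1123+1)/4) = 232^281 mod 1123.
Repeated squaring: 232^2≡1043, 232^4≡785, 232^8≡821, 232^16≡241, 232^32≡808, 232^64≡401, 232^128≡212, 232^256≡24 (mod 1123).
232^281 = 232^(256+16+8+1) ≡ 96 (mod 1123).
Check: 96² = 9216 ≡ 232 (mod 1123). The two roots are 96 and 1027.

96, 1027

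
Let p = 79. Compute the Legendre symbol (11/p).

Reciprocity: 11 ≡ 3 and 79 ≡ 3 (mod 4), so (11/79) = −(79/11).
Reduce top mod 11: now compute (2/11).
Pull out 2: since 11 ≡ 3 (mod 8), (2/11) = -1.
Reached (1/11) = 1. Collecting the sign flips along the way, the symbol is +1.

1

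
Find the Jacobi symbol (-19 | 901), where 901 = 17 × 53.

-1

First reduce: -19 ≡ 882 (mod 901).
Pull out 2: since 901 ≡ 5 (mod 8), (2/901) = -1.
Reciprocity: 441 ≡ 1 and 901 ≡ 1 (mod 4), so (441/901) = +(901/441).
Reduce top mod 441: now compute (19/441).
Reciprocity: 19 ≡ 3 and 441 ≡ 1 (mod 4), so (19/441) = +(441/19).
Reduce top mod 19: now compute (4/19).
Pull out 2^2: since 19 ≡ 3 (mod 8), (2/19) = -1, so (2/19)^2 = +1.
Reached (1/19) = 1. Collecting the sign flips along the way, the symbol is -1.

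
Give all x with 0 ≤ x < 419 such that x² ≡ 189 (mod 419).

138, 281

Since 419 ≡ 3 (mod 4), a square root of 189 is 189^((419+1)/4) = 189^105 mod 419.
Repeated squaring: 189^2≡106, 189^4≡342, 189^8≡63, 189^16≡198, 189^32≡237, 189^64≡23 (mod 419).
189^105 = 189^(64+32+8+1) ≡ 281 (mod 419).
Check: 281² = 78961 ≡ 189 (mod 419). The two roots are 138 and 281.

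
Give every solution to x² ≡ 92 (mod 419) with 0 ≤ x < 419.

55, 364

Since 419 ≡ 3 (mod 4), a square root of 92 is 92^((419+1)/4) = 92^105 mod 419.
Repeated squaring: 92^2≡84, 92^4≡352, 92^8≡299, 92^16≡154, 92^32≡252, 92^64≡235 (mod 419).
92^105 = 92^(64+32+8+1) ≡ 364 (mod 419).
Check: 364² = 132496 ≡ 92 (mod 419). The two roots are 55 and 364.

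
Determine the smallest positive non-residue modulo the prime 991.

(2/991) = +1, so 2 is a residue.
(3/991) = −1, so 3 is the smallest positive non-residue mod 991.

3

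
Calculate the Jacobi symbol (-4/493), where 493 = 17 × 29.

1

First reduce: -4 ≡ 489 (mod 493).
Reciprocity: 489 ≡ 1 and 493 ≡ 1 (mod 4), so (489/493) = +(493/489).
Reduce top mod 489: now compute (4/489).
Pull out 2^2: since 489 ≡ 1 (mod 8), (2/489) = +1, so (2/489)^2 = +1.
Reached (1/489) = 1. Collecting the sign flips along the way, the symbol is +1.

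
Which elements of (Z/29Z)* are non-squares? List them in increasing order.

2 3 8 10 11 12 14 15 17 18 19 21 26 27

Square k = 1,…,14 (k and 29−k give the same square):
1²=1, 2²=4, 3²=9, 4²=16, 5²=25, 6²≡7, 7²≡20, 8²≡6, 9²≡23, 10²≡13, 11²≡5, 12²≡28, 13²≡24, 14²≡22 (mod 29).
The residues are {1, 4, 5, 6, 7, 9, 13, 16, 20, 22, 23, 24, 25, 28}; the non-residues are the remaining 14 nonzero classes.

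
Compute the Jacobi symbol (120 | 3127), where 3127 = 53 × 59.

1

Pull out 2^3: since 3127 ≡ 7 (mod 8), (2/3127) = +1, so (2/3127)^3 = +1.
Reciprocity: 15 ≡ 3 and 3127 ≡ 3 (mod 4), so (15/3127) = −(3127/15).
Reduce top mod 15: now compute (7/15).
Reciprocity: 7 ≡ 3 and 15 ≡ 3 (mod 4), so (7/15) = −(15/7).
Reduce top mod 7: now compute (1/7).
Reached (1/7) = 1. Collecting the sign flips along the way, the symbol is +1.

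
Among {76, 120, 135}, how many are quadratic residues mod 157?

2

(76/157) = +1 → QR.
(120/157) = +1 → QR.
(135/157) = -1 → non-residue.
Total quadratic residues among the 3: 2.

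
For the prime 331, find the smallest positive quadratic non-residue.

(2/331) = −1, so 2 is the smallest positive non-residue mod 331.

2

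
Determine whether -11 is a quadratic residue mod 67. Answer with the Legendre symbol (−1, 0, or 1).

1

Euler's criterion: (-11/67) ≡ 56^33 (mod 67).
56^2 ≡ 54 (mod 67)
56^4 ≡ 35 (mod 67)
56^8 ≡ 19 (mod 67)
56^16 ≡ 26 (mod 67)
56^32 ≡ 6 (mod 67)
56^33 = 56^(32+1) ≡ 1 (mod 67).
Result is 1, so (-11/67) = 1.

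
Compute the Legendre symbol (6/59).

Euler's criterion: (6/59) ≡ 6^29 (mod 59).
6^2 ≡ 36 (mod 59)
6^4 ≡ 57 (mod 59)
6^8 ≡ 4 (mod 59)
6^16 ≡ 16 (mod 59)
6^29 = 6^(16+8+4+1) ≡ 58 (mod 59).
Result is 58 ≡ −1, so (6/59) = −1.

-1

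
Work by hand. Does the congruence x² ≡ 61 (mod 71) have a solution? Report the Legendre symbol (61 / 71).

-1

Reciprocity: 61 ≡ 1 and 71 ≡ 3 (mod 4), so (61/71) = +(71/61).
Reduce top mod 61: now compute (10/61).
Pull out 2: since 61 ≡ 5 (mod 8), (2/61) = -1.
Reciprocity: 5 ≡ 1 and 61 ≡ 1 (mod 4), so (5/61) = +(61/5).
Reduce top mod 5: now compute (1/5).
Reached (1/5) = 1. Collecting the sign flips along the way, the symbol is -1.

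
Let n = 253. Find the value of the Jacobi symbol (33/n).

Reciprocity: 33 ≡ 1 and 253 ≡ 1 (mod 4), so (33/253) = +(253/33).
Reduce top mod 33: now compute (22/33).
Pull out 2: since 33 ≡ 1 (mod 8), (2/33) = +1.
Reciprocity: 11 ≡ 3 and 33 ≡ 1 (mod 4), so (11/33) = +(33/11).
Reduce top mod 11: now compute (0/11).
Top reduces to 0: gcd > 1, so the symbol is 0.

0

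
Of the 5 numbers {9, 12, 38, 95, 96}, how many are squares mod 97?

(9/97) = +1 → QR.
(12/97) = +1 → QR.
(38/97) = -1 → non-residue.
(95/97) = +1 → QR.
(96/97) = +1 → QR.
Total quadratic residues among the 5: 4.

4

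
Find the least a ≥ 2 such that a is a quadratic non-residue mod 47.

5

(2/47) = +1, so 2 is a residue.
(3/47) = +1, so 3 is a residue.
(4/47) = +1, so 4 is a residue.
(5/47) = −1, so 5 is the smallest positive non-residue mod 47.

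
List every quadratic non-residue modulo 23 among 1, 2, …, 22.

Square k = 1,…,11 (k and 23−k give the same square):
1²=1, 2²=4, 3²=9, 4²=16, 5²≡2, 6²≡13, 7²≡3, 8²≡18, 9²≡12, 10²≡8, 11²≡6 (mod 23).
The residues are {1, 2, 3, 4, 6, 8, 9, 12, 13, 16, 18}; the non-residues are the remaining 11 nonzero classes.

5, 7, 10, 11, 14, 15, 17, 19, 20, 21, 22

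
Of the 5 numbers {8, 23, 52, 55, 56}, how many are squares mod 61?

2

(8/61) = -1 → non-residue.
(23/61) = -1 → non-residue.
(52/61) = +1 → QR.
(55/61) = -1 → non-residue.
(56/61) = +1 → QR.
Total quadratic residues among the 5: 2.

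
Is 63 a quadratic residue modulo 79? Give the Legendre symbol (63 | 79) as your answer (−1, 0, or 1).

Reciprocity: 63 ≡ 3 and 79 ≡ 3 (mod 4), so (63/79) = −(79/63).
Reduce top mod 63: now compute (16/63).
Pull out 2^4: since 63 ≡ 7 (mod 8), (2/63) = +1, so (2/63)^4 = +1.
Reached (1/63) = 1. Collecting the sign flips along the way, the symbol is -1.

-1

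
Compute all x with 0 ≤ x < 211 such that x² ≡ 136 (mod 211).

66, 145

Since 211 ≡ 3 (mod 4), a square root of 136 is 136^((211+1)/4) = 136^53 mod 211.
Repeated squaring: 136^2≡139, 136^4≡120, 136^8≡52, 136^16≡172, 136^32≡44 (mod 211).
136^53 = 136^(32+16+4+1) ≡ 66 (mod 211).
Check: 66² = 4356 ≡ 136 (mod 211). The two roots are 66 and 145.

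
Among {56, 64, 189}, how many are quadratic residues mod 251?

2

(56/251) = -1 → non-residue.
(64/251) = +1 → QR.
(189/251) = +1 → QR.
Total quadratic residues among the 3: 2.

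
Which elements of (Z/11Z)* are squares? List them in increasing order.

1, 3, 4, 5, 9

Square k = 1,…,5 (k and 11−k give the same square):
1²=1, 2²=4, 3²=9, 4²≡5, 5²≡3 (mod 11).
So the quadratic residues mod 11 are {1, 3, 4, 5, 9}.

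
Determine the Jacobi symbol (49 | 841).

Reciprocity: 49 ≡ 1 and 841 ≡ 1 (mod 4), so (49/841) = +(841/49).
Reduce top mod 49: now compute (8/49).
Pull out 2^3: since 49 ≡ 1 (mod 8), (2/49) = +1, so (2/49)^3 = +1.
Reached (1/49) = 1. Collecting the sign flips along the way, the symbol is +1.

1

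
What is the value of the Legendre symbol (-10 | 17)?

First reduce: -10 ≡ 7 (mod 17).
Reciprocity: 7 ≡ 3 and 17 ≡ 1 (mod 4), so (7/17) = +(17/7).
Reduce top mod 7: now compute (3/7).
Reciprocity: 3 ≡ 3 and 7 ≡ 3 (mod 4), so (3/7) = −(7/3).
Reduce top mod 3: now compute (1/3).
Reached (1/3) = 1. Collecting the sign flips along the way, the symbol is -1.

-1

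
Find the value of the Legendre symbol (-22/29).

First reduce: -22 ≡ 7 (mod 29).
Reciprocity: 7 ≡ 3 and 29 ≡ 1 (mod 4), so (7/29) = +(29/7).
Reduce top mod 7: now compute (1/7).
Reached (1/7) = 1. Collecting the sign flips along the way, the symbol is +1.

1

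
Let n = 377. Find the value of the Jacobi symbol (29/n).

0

Reciprocity: 29 ≡ 1 and 377 ≡ 1 (mod 4), so (29/377) = +(377/29).
Reduce top mod 29: now compute (0/29).
Top reduces to 0: gcd > 1, so the symbol is 0.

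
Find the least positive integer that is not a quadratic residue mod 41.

3

(2/41) = +1, so 2 is a residue.
(3/41) = −1, so 3 is the smallest positive non-residue mod 41.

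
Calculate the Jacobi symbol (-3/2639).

-1

First reduce: -3 ≡ 2636 (mod 2639).
Pull out 2^2: since 2639 ≡ 7 (mod 8), (2/2639) = +1, so (2/2639)^2 = +1.
Reciprocity: 659 ≡ 3 and 2639 ≡ 3 (mod 4), so (659/2639) = −(2639/659).
Reduce top mod 659: now compute (3/659).
Reciprocity: 3 ≡ 3 and 659 ≡ 3 (mod 4), so (3/659) = −(659/3).
Reduce top mod 3: now compute (2/3).
Pull out 2: since 3 ≡ 3 (mod 8), (2/3) = -1.
Reached (1/3) = 1. Collecting the sign flips along the way, the symbol is -1.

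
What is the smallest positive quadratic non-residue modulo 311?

11

(2/311) = +1, so 2 is a residue.
(3/311) = +1, so 3 is a residue.
(4/311) = +1, so 4 is a residue.
(5/311) = +1, so 5 is a residue.
(6/311) = +1, so 6 is a residue.
(7/311) = +1, so 7 is a residue.
(8/311) = +1, so 8 is a residue.
(9/311) = +1, so 9 is a residue.
(10/311) = +1, so 10 is a residue.
(11/311) = −1, so 11 is the smallest positive non-residue mod 311.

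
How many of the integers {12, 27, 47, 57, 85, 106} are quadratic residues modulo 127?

1

(12/127) = -1 → non-residue.
(27/127) = -1 → non-residue.
(47/127) = +1 → QR.
(57/127) = -1 → non-residue.
(85/127) = -1 → non-residue.
(106/127) = -1 → non-residue.
Total quadratic residues among the 6: 1.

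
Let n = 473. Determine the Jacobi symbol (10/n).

Pull out 2: since 473 ≡ 1 (mod 8), (2/473) = +1.
Reciprocity: 5 ≡ 1 and 473 ≡ 1 (mod 4), so (5/473) = +(473/5).
Reduce top mod 5: now compute (3/5).
Reciprocity: 3 ≡ 3 and 5 ≡ 1 (mod 4), so (3/5) = +(5/3).
Reduce top mod 3: now compute (2/3).
Pull out 2: since 3 ≡ 3 (mod 8), (2/3) = -1.
Reached (1/3) = 1. Collecting the sign flips along the way, the symbol is -1.

-1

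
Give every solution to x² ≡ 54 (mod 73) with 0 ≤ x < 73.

28, 45

73 ≡ 1 (mod 4), so we find a root by search.
Trying successive values, 28² = 784 ≡ 54 (mod 73). The other root is 73 − 28 = 45.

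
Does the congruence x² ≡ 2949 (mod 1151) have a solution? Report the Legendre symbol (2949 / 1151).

-1

First reduce: 2949 ≡ 647 (mod 1151).
Reciprocity: 647 ≡ 3 and 1151 ≡ 3 (mod 4), so (647/1151) = −(1151/647).
Reduce top mod 647: now compute (504/647).
Pull out 2^3: since 647 ≡ 7 (mod 8), (2/647) = +1, so (2/647)^3 = +1.
Reciprocity: 63 ≡ 3 and 647 ≡ 3 (mod 4), so (63/647) = −(647/63).
Reduce top mod 63: now compute (17/63).
Reciprocity: 17 ≡ 1 and 63 ≡ 3 (mod 4), so (17/63) = +(63/17).
Reduce top mod 17: now compute (12/17).
Pull out 2^2: since 17 ≡ 1 (mod 8), (2/17) = +1, so (2/17)^2 = +1.
Reciprocity: 3 ≡ 3 and 17 ≡ 1 (mod 4), so (3/17) = +(17/3).
Reduce top mod 3: now compute (2/3).
Pull out 2: since 3 ≡ 3 (mod 8), (2/3) = -1.
Reached (1/3) = 1. Collecting the sign flips along the way, the symbol is -1.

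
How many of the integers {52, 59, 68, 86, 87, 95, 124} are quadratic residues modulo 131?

2

(52/131) = +1 → QR.
(59/131) = +1 → QR.
(68/131) = -1 → non-residue.
(86/131) = -1 → non-residue.
(87/131) = -1 → non-residue.
(95/131) = -1 → non-residue.
(124/131) = -1 → non-residue.
Total quadratic residues among the 7: 2.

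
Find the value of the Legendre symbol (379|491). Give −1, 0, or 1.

1

Euler's criterion: (379/491) ≡ 379^245 (mod 491).
379^2 ≡ 269 (mod 491)
379^4 ≡ 184 (mod 491)
379^8 ≡ 468 (mod 491)
379^16 ≡ 38 (mod 491)
379^32 ≡ 462 (mod 491)
379^64 ≡ 350 (mod 491)
379^128 ≡ 241 (mod 491)
379^245 = 379^(128+64+32+16+4+1) ≡ 1 (mod 491).
Result is 1, so (379/491) = 1.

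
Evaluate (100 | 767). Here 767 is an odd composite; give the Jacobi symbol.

Pull out 2^2: since 767 ≡ 7 (mod 8), (2/767) = +1, so (2/767)^2 = +1.
Reciprocity: 25 ≡ 1 and 767 ≡ 3 (mod 4), so (25/767) = +(767/25).
Reduce top mod 25: now compute (17/25).
Reciprocity: 17 ≡ 1 and 25 ≡ 1 (mod 4), so (17/25) = +(25/17).
Reduce top mod 17: now compute (8/17).
Pull out 2^3: since 17 ≡ 1 (mod 8), (2/17) = +1, so (2/17)^3 = +1.
Reached (1/17) = 1. Collecting the sign flips along the way, the symbol is +1.

1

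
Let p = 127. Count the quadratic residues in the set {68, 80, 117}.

2

(68/127) = +1 → QR.
(80/127) = -1 → non-residue.
(117/127) = +1 → QR.
Total quadratic residues among the 3: 2.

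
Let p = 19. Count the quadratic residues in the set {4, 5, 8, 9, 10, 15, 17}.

4

(4/19) = +1 → QR.
(5/19) = +1 → QR.
(8/19) = -1 → non-residue.
(9/19) = +1 → QR.
(10/19) = -1 → non-residue.
(15/19) = -1 → non-residue.
(17/19) = +1 → QR.
Total quadratic residues among the 7: 4.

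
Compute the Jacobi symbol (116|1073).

0

Pull out 2^2: since 1073 ≡ 1 (mod 8), (2/1073) = +1, so (2/1073)^2 = +1.
Reciprocity: 29 ≡ 1 and 1073 ≡ 1 (mod 4), so (29/1073) = +(1073/29).
Reduce top mod 29: now compute (0/29).
Top reduces to 0: gcd > 1, so the symbol is 0.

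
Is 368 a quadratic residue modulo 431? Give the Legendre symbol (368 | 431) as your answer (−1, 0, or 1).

1

Euler's criterion: (368/431) ≡ 368^215 (mod 431).
368^2 ≡ 90 (mod 431)
368^4 ≡ 342 (mod 431)
368^8 ≡ 163 (mod 431)
368^16 ≡ 278 (mod 431)
368^32 ≡ 135 (mod 431)
368^64 ≡ 123 (mod 431)
368^128 ≡ 44 (mod 431)
368^215 = 368^(128+64+16+4+2+1) ≡ 1 (mod 431).
Result is 1, so (368/431) = 1.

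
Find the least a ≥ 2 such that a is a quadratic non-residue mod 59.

2

(2/59) = −1, so 2 is the smallest positive non-residue mod 59.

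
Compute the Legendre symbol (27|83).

1

Reciprocity: 27 ≡ 3 and 83 ≡ 3 (mod 4), so (27/83) = −(83/27).
Reduce top mod 27: now compute (2/27).
Pull out 2: since 27 ≡ 3 (mod 8), (2/27) = -1.
Reached (1/27) = 1. Collecting the sign flips along the way, the symbol is +1.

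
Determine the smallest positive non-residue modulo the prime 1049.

3

(2/1049) = +1, so 2 is a residue.
(3/1049) = −1, so 3 is the smallest positive non-residue mod 1049.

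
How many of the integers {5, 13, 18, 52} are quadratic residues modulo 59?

(5/59) = +1 → QR.
(13/59) = -1 → non-residue.
(18/59) = -1 → non-residue.
(52/59) = -1 → non-residue.
Total quadratic residues among the 4: 1.

1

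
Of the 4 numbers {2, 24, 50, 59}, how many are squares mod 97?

(2/97) = +1 → QR.
(24/97) = +1 → QR.
(50/97) = +1 → QR.
(59/97) = -1 → non-residue.
Total quadratic residues among the 4: 3.

3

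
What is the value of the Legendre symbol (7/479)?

1

Reciprocity: 7 ≡ 3 and 479 ≡ 3 (mod 4), so (7/479) = −(479/7).
Reduce top mod 7: now compute (3/7).
Reciprocity: 3 ≡ 3 and 7 ≡ 3 (mod 4), so (3/7) = −(7/3).
Reduce top mod 3: now compute (1/3).
Reached (1/3) = 1. Collecting the sign flips along the way, the symbol is +1.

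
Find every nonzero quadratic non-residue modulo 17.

Square k = 1,…,8 (k and 17−k give the same square):
1²=1, 2²=4, 3²=9, 4²=16, 5²≡8, 6²≡2, 7²≡15, 8²≡13 (mod 17).
The residues are {1, 2, 4, 8, 9, 13, 15, 16}; the non-residues are the remaining 8 nonzero classes.

3 5 6 7 10 11 12 14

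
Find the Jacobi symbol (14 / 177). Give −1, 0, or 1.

1

Pull out 2: since 177 ≡ 1 (mod 8), (2/177) = +1.
Reciprocity: 7 ≡ 3 and 177 ≡ 1 (mod 4), so (7/177) = +(177/7).
Reduce top mod 7: now compute (2/7).
Pull out 2: since 7 ≡ 7 (mod 8), (2/7) = +1.
Reached (1/7) = 1. Collecting the sign flips along the way, the symbol is +1.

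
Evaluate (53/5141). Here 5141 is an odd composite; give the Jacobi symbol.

0

Reciprocity: 53 ≡ 1 and 5141 ≡ 1 (mod 4), so (53/5141) = +(5141/53).
Reduce top mod 53: now compute (0/53).
Top reduces to 0: gcd > 1, so the symbol is 0.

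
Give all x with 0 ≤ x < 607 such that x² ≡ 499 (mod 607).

Since 607 ≡ 3 (mod 4), a square root of 499 is 499^((607+1)/4) = 499^152 mod 607.
Repeated squaring: 499^2≡131, 499^4≡165, 499^8≡517, 499^16≡209, 499^32≡584, 499^64≡529, 499^128≡14 (mod 607).
499^152 = 499^(128+16+8) ≡ 98 (mod 607).
Check: 98² = 9604 ≡ 499 (mod 607). The two roots are 98 and 509.

98, 509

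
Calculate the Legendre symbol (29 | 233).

1

Reciprocity: 29 ≡ 1 and 233 ≡ 1 (mod 4), so (29/233) = +(233/29).
Reduce top mod 29: now compute (1/29).
Reached (1/29) = 1. Collecting the sign flips along the way, the symbol is +1.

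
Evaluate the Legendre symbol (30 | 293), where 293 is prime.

-1

Pull out 2: since 293 ≡ 5 (mod 8), (2/293) = -1.
Reciprocity: 15 ≡ 3 and 293 ≡ 1 (mod 4), so (15/293) = +(293/15).
Reduce top mod 15: now compute (8/15).
Pull out 2^3: since 15 ≡ 7 (mod 8), (2/15) = +1, so (2/15)^3 = +1.
Reached (1/15) = 1. Collecting the sign flips along the way, the symbol is -1.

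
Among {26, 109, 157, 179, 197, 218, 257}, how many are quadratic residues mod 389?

3

(26/389) = -1 → non-residue.
(109/389) = -1 → non-residue.
(157/389) = +1 → QR.
(179/389) = +1 → QR.
(197/389) = -1 → non-residue.
(218/389) = +1 → QR.
(257/389) = -1 → non-residue.
Total quadratic residues among the 7: 3.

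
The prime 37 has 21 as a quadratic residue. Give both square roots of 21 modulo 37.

37 ≡ 1 (mod 4), so we find a root by search.
Trying successive values, 13² = 169 ≡ 21 (mod 37). The other root is 37 − 13 = 24.

13, 24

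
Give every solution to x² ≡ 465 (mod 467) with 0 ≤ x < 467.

Since 467 ≡ 3 (mod 4), a square root of 465 is 465^((467+1)/4) = 465^117 mod 467.
Repeated squaring: 465^2≡4, 465^4≡16, 465^8≡256, 465^16≡156, 465^32≡52, 465^64≡369 (mod 467).
465^117 = 465^(64+32+16+4+1) ≡ 341 (mod 467).
Check: 341² = 116281 ≡ 465 (mod 467). The two roots are 126 and 341.

126, 341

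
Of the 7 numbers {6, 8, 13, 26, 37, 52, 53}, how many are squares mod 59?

(6/59) = -1 → non-residue.
(8/59) = -1 → non-residue.
(13/59) = -1 → non-residue.
(26/59) = +1 → QR.
(37/59) = -1 → non-residue.
(52/59) = -1 → non-residue.
(53/59) = +1 → QR.
Total quadratic residues among the 7: 2.

2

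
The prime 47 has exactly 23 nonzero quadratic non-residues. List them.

Square k = 1,…,23 (k and 47−k give the same square):
1²=1, 2²=4, 3²=9, 4²=16, 5²=25, 6²=36, 7²≡2, 8²≡17, 9²≡34, 10²≡6, 11²≡27, 12²≡3, 13²≡28, 14²≡8, 15²≡37, 16²≡21, 17²≡7, 18²≡42, 19²≡32, 20²≡24, 21²≡18, 22²≡14, 23²≡12 (mod 47).
The residues are {1, 2, 3, 4, 6, 7, 8, 9, 12, 14, 16, 17, 18, 21, 24, 25, 27, 28, 32, 34, 36, 37, 42}; the non-residues are the remaining 23 nonzero classes.

5,10,11,13,15,19,20,22,23,26,29,30,31,33,35,38,39,40,41,43,44,45,46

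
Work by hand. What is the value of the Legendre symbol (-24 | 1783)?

1

First reduce: -24 ≡ 1759 (mod 1783).
Reciprocity: 1759 ≡ 3 and 1783 ≡ 3 (mod 4), so (1759/1783) = −(1783/1759).
Reduce top mod 1759: now compute (24/1759).
Pull out 2^3: since 1759 ≡ 7 (mod 8), (2/1759) = +1, so (2/1759)^3 = +1.
Reciprocity: 3 ≡ 3 and 1759 ≡ 3 (mod 4), so (3/1759) = −(1759/3).
Reduce top mod 3: now compute (1/3).
Reached (1/3) = 1. Collecting the sign flips along the way, the symbol is +1.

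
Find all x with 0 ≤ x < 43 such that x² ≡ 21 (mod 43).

8, 35

Since 43 ≡ 3 (mod 4), a square root of 21 is 21^((43+1)/4) = 21^11 mod 43.
Repeated squaring: 21^2≡11, 21^4≡35, 21^8≡21 (mod 43).
21^11 = 21^(8+2+1) ≡ 35 (mod 43).
Check: 35² = 1225 ≡ 21 (mod 43). The two roots are 8 and 35.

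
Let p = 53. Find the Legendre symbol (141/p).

First reduce: 141 ≡ 35 (mod 53).
Reciprocity: 35 ≡ 3 and 53 ≡ 1 (mod 4), so (35/53) = +(53/35).
Reduce top mod 35: now compute (18/35).
Pull out 2: since 35 ≡ 3 (mod 8), (2/35) = -1.
Reciprocity: 9 ≡ 1 and 35 ≡ 3 (mod 4), so (9/35) = +(35/9).
Reduce top mod 9: now compute (8/9).
Pull out 2^3: since 9 ≡ 1 (mod 8), (2/9) = +1, so (2/9)^3 = +1.
Reached (1/9) = 1. Collecting the sign flips along the way, the symbol is -1.

-1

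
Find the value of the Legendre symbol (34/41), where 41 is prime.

-1

Pull out 2: since 41 ≡ 1 (mod 8), (2/41) = +1.
Reciprocity: 17 ≡ 1 and 41 ≡ 1 (mod 4), so (17/41) = +(41/17).
Reduce top mod 17: now compute (7/17).
Reciprocity: 7 ≡ 3 and 17 ≡ 1 (mod 4), so (7/17) = +(17/7).
Reduce top mod 7: now compute (3/7).
Reciprocity: 3 ≡ 3 and 7 ≡ 3 (mod 4), so (3/7) = −(7/3).
Reduce top mod 3: now compute (1/3).
Reached (1/3) = 1. Collecting the sign flips along the way, the symbol is -1.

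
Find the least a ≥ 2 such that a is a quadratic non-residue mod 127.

3

(2/127) = +1, so 2 is a residue.
(3/127) = −1, so 3 is the smallest positive non-residue mod 127.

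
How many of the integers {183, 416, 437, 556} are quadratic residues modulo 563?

2

(183/563) = +1 → QR.
(416/563) = -1 → non-residue.
(437/563) = +1 → QR.
(556/563) = -1 → non-residue.
Total quadratic residues among the 4: 2.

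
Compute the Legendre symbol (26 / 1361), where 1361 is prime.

1

Pull out 2: since 1361 ≡ 1 (mod 8), (2/1361) = +1.
Reciprocity: 13 ≡ 1 and 1361 ≡ 1 (mod 4), so (13/1361) = +(1361/13).
Reduce top mod 13: now compute (9/13).
Reciprocity: 9 ≡ 1 and 13 ≡ 1 (mod 4), so (9/13) = +(13/9).
Reduce top mod 9: now compute (4/9).
Pull out 2^2: since 9 ≡ 1 (mod 8), (2/9) = +1, so (2/9)^2 = +1.
Reached (1/9) = 1. Collecting the sign flips along the way, the symbol is +1.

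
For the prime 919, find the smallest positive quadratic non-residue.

(2/919) = +1, so 2 is a residue.
(3/919) = −1, so 3 is the smallest positive non-residue mod 919.

3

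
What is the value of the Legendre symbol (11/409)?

Reciprocity: 11 ≡ 3 and 409 ≡ 1 (mod 4), so (11/409) = +(409/11).
Reduce top mod 11: now compute (2/11).
Pull out 2: since 11 ≡ 3 (mod 8), (2/11) = -1.
Reached (1/11) = 1. Collecting the sign flips along the way, the symbol is -1.

-1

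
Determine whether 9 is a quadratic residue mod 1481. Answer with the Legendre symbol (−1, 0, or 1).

Reciprocity: 9 ≡ 1 and 1481 ≡ 1 (mod 4), so (9/1481) = +(1481/9).
Reduce top mod 9: now compute (5/9).
Reciprocity: 5 ≡ 1 and 9 ≡ 1 (mod 4), so (5/9) = +(9/5).
Reduce top mod 5: now compute (4/5).
Pull out 2^2: since 5 ≡ 5 (mod 8), (2/5) = -1, so (2/5)^2 = +1.
Reached (1/5) = 1. Collecting the sign flips along the way, the symbol is +1.

1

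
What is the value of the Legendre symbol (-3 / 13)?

First reduce: -3 ≡ 10 (mod 13).
Pull out 2: since 13 ≡ 5 (mod 8), (2/13) = -1.
Reciprocity: 5 ≡ 1 and 13 ≡ 1 (mod 4), so (5/13) = +(13/5).
Reduce top mod 5: now compute (3/5).
Reciprocity: 3 ≡ 3 and 5 ≡ 1 (mod 4), so (3/5) = +(5/3).
Reduce top mod 3: now compute (2/3).
Pull out 2: since 3 ≡ 3 (mod 8), (2/3) = -1.
Reached (1/3) = 1. Collecting the sign flips along the way, the symbol is +1.

1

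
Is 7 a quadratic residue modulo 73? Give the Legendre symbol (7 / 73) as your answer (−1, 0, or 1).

Reciprocity: 7 ≡ 3 and 73 ≡ 1 (mod 4), so (7/73) = +(73/7).
Reduce top mod 7: now compute (3/7).
Reciprocity: 3 ≡ 3 and 7 ≡ 3 (mod 4), so (3/7) = −(7/3).
Reduce top mod 3: now compute (1/3).
Reached (1/3) = 1. Collecting the sign flips along the way, the symbol is -1.

-1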